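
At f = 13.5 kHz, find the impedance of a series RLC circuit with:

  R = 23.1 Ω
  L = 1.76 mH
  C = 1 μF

Step 1 — Angular frequency: ω = 2π·f = 2π·1.35e+04 = 8.482e+04 rad/s.
Step 2 — Component impedances:
  R: Z = R = 23.1 Ω
  L: Z = jωL = j·8.482e+04·0.00176 = 0 + j149.3 Ω
  C: Z = 1/(jωC) = -j/(ω·C) = 0 - j11.79 Ω
Step 3 — Series combination: Z_total = R + L + C = 23.1 + j137.5 Ω = 139.4∠80.5° Ω.

Z = 23.1 + j137.5 Ω = 139.4∠80.5° Ω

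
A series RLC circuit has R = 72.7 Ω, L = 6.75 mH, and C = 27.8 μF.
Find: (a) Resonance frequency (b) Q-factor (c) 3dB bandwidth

Step 1 — Resonance: ω₀ = 1/√(LC) = 1/√(0.00675·2.78e-05) = 2308 rad/s.
Step 2 — f₀ = ω₀/(2π) = 367.4 Hz.
Step 3 — Series Q: Q = ω₀L/R = 2308·0.00675/72.7 = 0.2143.
Step 4 — Bandwidth: Δω = ω₀/Q = 1.077e+04 rad/s; BW = Δω/(2π) = 1714 Hz.

(a) f₀ = 367.4 Hz  (b) Q = 0.2143  (c) BW = 1714 Hz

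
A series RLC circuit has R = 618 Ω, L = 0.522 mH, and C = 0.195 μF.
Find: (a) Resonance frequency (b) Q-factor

Step 1 — Resonance condition Im(Z)=0 gives ω₀ = 1/√(LC).
Step 2 — ω₀ = 1/√(0.000522·1.95e-07) = 9.912e+04 rad/s.
Step 3 — f₀ = ω₀/(2π) = 1.577e+04 Hz.
Step 4 — Series Q: Q = ω₀L/R = 9.912e+04·0.000522/618 = 0.08372.

(a) f₀ = 1.577e+04 Hz  (b) Q = 0.08372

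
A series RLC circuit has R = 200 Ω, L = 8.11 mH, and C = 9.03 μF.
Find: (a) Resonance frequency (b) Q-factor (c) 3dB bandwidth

Step 1 — Resonance: ω₀ = 1/√(LC) = 1/√(0.00811·9.03e-06) = 3695 rad/s.
Step 2 — f₀ = ω₀/(2π) = 588.1 Hz.
Step 3 — Series Q: Q = ω₀L/R = 3695·0.00811/200 = 0.1498.
Step 4 — Bandwidth: Δω = ω₀/Q = 2.466e+04 rad/s; BW = Δω/(2π) = 3925 Hz.

(a) f₀ = 588.1 Hz  (b) Q = 0.1498  (c) BW = 3925 Hz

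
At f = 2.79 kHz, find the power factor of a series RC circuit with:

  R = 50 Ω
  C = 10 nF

Step 1 — Angular frequency: ω = 2π·f = 2π·2790 = 1.753e+04 rad/s.
Step 2 — Component impedances:
  R: Z = R = 50 Ω
  C: Z = 1/(jωC) = -j/(ω·C) = 0 - j5704 Ω
Step 3 — Series combination: Z_total = R + C = 50 - j5704 Ω = 5705∠-89.5° Ω.
Step 4 — Power factor: PF = cos(φ) = Re(Z)/|Z| = 50/5704.7 = 0.008765.
Step 5 — Type: Im(Z) = -5704 ⇒ leading (phase φ = -89.5°).

PF = 0.008765 (leading, φ = -89.5°)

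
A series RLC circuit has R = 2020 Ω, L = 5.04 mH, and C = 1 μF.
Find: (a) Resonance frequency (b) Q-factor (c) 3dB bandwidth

Step 1 — Resonance condition Im(Z)=0 gives ω₀ = 1/√(LC).
Step 2 — ω₀ = 1/√(0.00504·1e-06) = 1.409e+04 rad/s.
Step 3 — f₀ = ω₀/(2π) = 2242 Hz.
Step 4 — Series Q: Q = ω₀L/R = 1.409e+04·0.00504/2020 = 0.03515.
Step 5 — 3dB bandwidth: Δω = ω₀/Q = 4.008e+05 rad/s; BW = Δω/(2π) = 6.379e+04 Hz.

(a) f₀ = 2242 Hz  (b) Q = 0.03515  (c) BW = 6.379e+04 Hz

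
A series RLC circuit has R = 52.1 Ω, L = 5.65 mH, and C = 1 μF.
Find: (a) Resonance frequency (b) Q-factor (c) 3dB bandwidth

Step 1 — Resonance: ω₀ = 1/√(LC) = 1/√(0.00565·1e-06) = 1.33e+04 rad/s.
Step 2 — f₀ = ω₀/(2π) = 2117 Hz.
Step 3 — Series Q: Q = ω₀L/R = 1.33e+04·0.00565/52.1 = 1.443.
Step 4 — Bandwidth: Δω = ω₀/Q = 9221 rad/s; BW = Δω/(2π) = 1468 Hz.

(a) f₀ = 2117 Hz  (b) Q = 1.443  (c) BW = 1468 Hz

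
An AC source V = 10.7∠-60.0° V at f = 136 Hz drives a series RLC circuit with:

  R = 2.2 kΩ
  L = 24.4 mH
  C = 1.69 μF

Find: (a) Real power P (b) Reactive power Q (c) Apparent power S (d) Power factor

Step 1 — Angular frequency: ω = 2π·f = 2π·136 = 854.5 rad/s.
Step 2 — Component impedances:
  R: Z = R = 2200 Ω
  L: Z = jωL = j·854.5·0.0244 = 0 + j20.85 Ω
  C: Z = 1/(jωC) = -j/(ω·C) = 0 - j692.5 Ω
Step 3 — Series combination: Z_total = R + L + C = 2200 - j671.6 Ω = 2300∠-17.0° Ω.
Step 4 — Source phasor: V = 10.7∠-60.0° V = 5.35 - j9.266 V.
Step 5 — Current: I = V / Z = 0.003401 - j0.003174 A = 0.004652∠-43.0° A.
Step 6 — Complex power: S = V·I* = 0.0476 - j0.01453 VA.
Step 7 — Real power: P = Re(S) = 0.0476 W.
Step 8 — Reactive power: Q = Im(S) = -0.01453 VAR.
Step 9 — Apparent power: |S| = 0.04977 VA.
Step 10 — Power factor: PF = P/|S| = 0.9564 (leading).

(a) P = 0.0476 W  (b) Q = -0.01453 VAR  (c) S = 0.04977 VA  (d) PF = 0.9564 (leading)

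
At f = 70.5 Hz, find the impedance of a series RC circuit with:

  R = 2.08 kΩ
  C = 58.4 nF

Step 1 — Angular frequency: ω = 2π·f = 2π·70.5 = 443 rad/s.
Step 2 — Component impedances:
  R: Z = R = 2080 Ω
  C: Z = 1/(jωC) = -j/(ω·C) = 0 - j3.866e+04 Ω
Step 3 — Series combination: Z_total = R + C = 2080 - j3.866e+04 Ω = 3.871e+04∠-86.9° Ω.

Z = 2080 - j3.866e+04 Ω = 3.871e+04∠-86.9° Ω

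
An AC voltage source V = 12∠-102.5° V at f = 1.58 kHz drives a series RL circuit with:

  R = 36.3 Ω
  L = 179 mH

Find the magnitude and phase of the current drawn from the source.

Step 1 — Angular frequency: ω = 2π·f = 2π·1580 = 9927 rad/s.
Step 2 — Component impedances:
  R: Z = R = 36.3 Ω
  L: Z = jωL = j·9927·0.179 = 0 + j1777 Ω
Step 3 — Series combination: Z_total = R + L = 36.3 + j1777 Ω = 1777∠88.8° Ω.
Step 4 — Source phasor: V = 12∠-102.5° V = -2.597 - j11.72 V.
Step 5 — Ohm's law: I = V / Z_total = (-2.597 - j11.72) / (36.3 + j1777) = -0.00662 + j0.001326 A.
Step 6 — Convert to polar: |I| = 0.006752 A, ∠I = 168.7°.

I = 0.006752∠168.7° A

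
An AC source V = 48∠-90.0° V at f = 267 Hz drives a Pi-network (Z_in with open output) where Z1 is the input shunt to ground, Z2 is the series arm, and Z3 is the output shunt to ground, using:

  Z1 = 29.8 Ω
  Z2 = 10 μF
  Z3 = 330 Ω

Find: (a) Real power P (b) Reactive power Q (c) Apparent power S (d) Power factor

Step 1 — Angular frequency: ω = 2π·f = 2π·267 = 1678 rad/s.
Step 2 — Component impedances:
  Z1: Z = R = 29.8 Ω
  Z2: Z = 1/(jωC) = -j/(ω·C) = 0 - j59.61 Ω
  Z3: Z = R = 330 Ω
Step 3 — With open output, the series arm Z2 and the output shunt Z3 appear in series to ground: Z2 + Z3 = 330 - j59.61 Ω.
Step 4 — Parallel with input shunt Z1: Z_in = Z1 || (Z2 + Z3) = 27.4 - j0.398 Ω = 27.4∠-0.8° Ω.
Step 5 — Source phasor: V = 48∠-90.0° V = 0 - j48 V.
Step 6 — Current: I = V / Z = 0.02544 - j1.752 A = 1.752∠-89.2° A.
Step 7 — Complex power: S = V·I* = 84.08 - j1.221 VA.
Step 8 — Real power: P = Re(S) = 84.08 W.
Step 9 — Reactive power: Q = Im(S) = -1.221 VAR.
Step 10 — Apparent power: |S| = 84.09 VA.
Step 11 — Power factor: PF = P/|S| = 0.9999 (leading).

(a) P = 84.08 W  (b) Q = -1.221 VAR  (c) S = 84.09 VA  (d) PF = 0.9999 (leading)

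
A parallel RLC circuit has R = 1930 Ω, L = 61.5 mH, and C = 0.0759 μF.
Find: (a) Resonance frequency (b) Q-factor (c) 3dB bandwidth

Step 1 — Resonance: ω₀ = 1/√(LC) = 1/√(0.0615·7.59e-08) = 1.464e+04 rad/s.
Step 2 — f₀ = ω₀/(2π) = 2329 Hz.
Step 3 — Parallel Q: Q = R/(ω₀L) = 1930/(1.464e+04·0.0615) = 2.144.
Step 4 — Bandwidth: Δω = ω₀/Q = 6827 rad/s; BW = Δω/(2π) = 1086 Hz.

(a) f₀ = 2329 Hz  (b) Q = 2.144  (c) BW = 1086 Hz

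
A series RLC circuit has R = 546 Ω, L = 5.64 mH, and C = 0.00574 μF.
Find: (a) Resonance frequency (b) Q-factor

Step 1 — Resonance condition Im(Z)=0 gives ω₀ = 1/√(LC).
Step 2 — ω₀ = 1/√(0.00564·5.74e-09) = 1.758e+05 rad/s.
Step 3 — f₀ = ω₀/(2π) = 2.797e+04 Hz.
Step 4 — Series Q: Q = ω₀L/R = 1.758e+05·0.00564/546 = 1.815.

(a) f₀ = 2.797e+04 Hz  (b) Q = 1.815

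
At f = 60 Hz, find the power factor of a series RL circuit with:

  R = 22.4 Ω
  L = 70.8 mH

Step 1 — Angular frequency: ω = 2π·f = 2π·60 = 377 rad/s.
Step 2 — Component impedances:
  R: Z = R = 22.4 Ω
  L: Z = jωL = j·377·0.0708 = 0 + j26.69 Ω
Step 3 — Series combination: Z_total = R + L = 22.4 + j26.69 Ω = 34.84∠50.0° Ω.
Step 4 — Power factor: PF = cos(φ) = Re(Z)/|Z| = 22.4/34.845 = 0.6428.
Step 5 — Type: Im(Z) = 26.69 ⇒ lagging (phase φ = 50.0°).

PF = 0.6428 (lagging, φ = 50.0°)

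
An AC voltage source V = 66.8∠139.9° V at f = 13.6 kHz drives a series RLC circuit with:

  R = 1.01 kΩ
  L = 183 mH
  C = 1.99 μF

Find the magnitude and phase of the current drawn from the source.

Step 1 — Angular frequency: ω = 2π·f = 2π·1.36e+04 = 8.545e+04 rad/s.
Step 2 — Component impedances:
  R: Z = R = 1010 Ω
  L: Z = jωL = j·8.545e+04·0.183 = 0 + j1.564e+04 Ω
  C: Z = 1/(jωC) = -j/(ω·C) = 0 - j5.881 Ω
Step 3 — Series combination: Z_total = R + L + C = 1010 + j1.563e+04 Ω = 1.566e+04∠86.3° Ω.
Step 4 — Source phasor: V = 66.8∠139.9° V = -51.1 + j43.03 V.
Step 5 — Ohm's law: I = V / Z_total = (-51.1 + j43.03) / (1010 + j1.563e+04) = 0.002531 + j0.003432 A.
Step 6 — Convert to polar: |I| = 0.004264 A, ∠I = 53.6°.

I = 0.004264∠53.6° A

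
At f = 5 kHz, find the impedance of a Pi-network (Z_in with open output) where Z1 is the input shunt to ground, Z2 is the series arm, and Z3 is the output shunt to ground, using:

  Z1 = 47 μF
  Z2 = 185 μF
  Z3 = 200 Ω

Step 1 — Angular frequency: ω = 2π·f = 2π·5000 = 3.142e+04 rad/s.
Step 2 — Component impedances:
  Z1: Z = 1/(jωC) = -j/(ω·C) = 0 - j0.6773 Ω
  Z2: Z = 1/(jωC) = -j/(ω·C) = 0 - j0.1721 Ω
  Z3: Z = R = 200 Ω
Step 3 — With open output, the series arm Z2 and the output shunt Z3 appear in series to ground: Z2 + Z3 = 200 - j0.1721 Ω.
Step 4 — Parallel with input shunt Z1: Z_in = Z1 || (Z2 + Z3) = 0.002293 - j0.6772 Ω = 0.6772∠-89.8° Ω.

Z = 0.002293 - j0.6772 Ω = 0.6772∠-89.8° Ω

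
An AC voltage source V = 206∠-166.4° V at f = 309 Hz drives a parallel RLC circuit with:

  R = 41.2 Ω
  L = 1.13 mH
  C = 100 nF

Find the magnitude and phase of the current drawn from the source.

Step 1 — Angular frequency: ω = 2π·f = 2π·309 = 1942 rad/s.
Step 2 — Component impedances:
  R: Z = R = 41.2 Ω
  L: Z = jωL = j·1942·0.00113 = 0 + j2.194 Ω
  C: Z = 1/(jωC) = -j/(ω·C) = 0 - j5151 Ω
Step 3 — Parallel combination: 1/Z_total = 1/R + 1/L + 1/C; Z_total = 0.1166 + j2.189 Ω = 2.192∠87.0° Ω.
Step 4 — Source phasor: V = 206∠-166.4° V = -200.2 - j48.44 V.
Step 5 — Ohm's law: I = V / Z_total = (-200.2 - j48.44) / (0.1166 + j2.189) = -26.93 + j90.05 A.
Step 6 — Convert to polar: |I| = 93.99 A, ∠I = 106.6°.

I = 93.99∠106.6° A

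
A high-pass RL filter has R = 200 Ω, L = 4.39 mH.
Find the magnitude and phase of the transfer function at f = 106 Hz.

Step 1 — Angular frequency: ω = 2π·106 = 666 rad/s.
Step 2 — Transfer function: H(jω) = jωL/(R + jωL).
Step 3 — Numerator jωL = j·2.924; denominator R + jωL = 200 + j2.924.
Step 4 — H = 0.0002137 + j0.01462.
Step 5 — Magnitude: |H| = 0.01462 (-36.7 dB); phase: φ = 89.2°.

|H| = 0.01462 (-36.7 dB), φ = 89.2°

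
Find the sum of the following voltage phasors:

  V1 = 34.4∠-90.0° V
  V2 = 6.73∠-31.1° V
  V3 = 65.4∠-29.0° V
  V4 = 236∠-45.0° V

Step 1 — Convert each phasor to rectangular form:
  V1 = 34.4·(cos(-90.0°) + j·sin(-90.0°)) = 0 - j34.4 V
  V2 = 6.73·(cos(-31.1°) + j·sin(-31.1°)) = 5.763 - j3.476 V
  V3 = 65.4·(cos(-29.0°) + j·sin(-29.0°)) = 57.2 - j31.71 V
  V4 = 236·(cos(-45.0°) + j·sin(-45.0°)) = 166.9 - j166.9 V
Step 2 — Sum components: V_total = 229.8 - j236.5 V.
Step 3 — Convert to polar: |V_total| = 329.8 V, ∠V_total = -45.8°.

V_total = 329.8∠-45.8° V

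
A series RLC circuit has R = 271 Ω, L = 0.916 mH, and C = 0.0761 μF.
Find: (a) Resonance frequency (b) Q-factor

Step 1 — Resonance condition Im(Z)=0 gives ω₀ = 1/√(LC).
Step 2 — ω₀ = 1/√(0.000916·7.61e-08) = 1.198e+05 rad/s.
Step 3 — f₀ = ω₀/(2π) = 1.906e+04 Hz.
Step 4 — Series Q: Q = ω₀L/R = 1.198e+05·0.000916/271 = 0.4048.

(a) f₀ = 1.906e+04 Hz  (b) Q = 0.4048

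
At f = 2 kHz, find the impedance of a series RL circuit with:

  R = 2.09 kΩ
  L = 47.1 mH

Step 1 — Angular frequency: ω = 2π·f = 2π·2000 = 1.257e+04 rad/s.
Step 2 — Component impedances:
  R: Z = R = 2090 Ω
  L: Z = jωL = j·1.257e+04·0.0471 = 0 + j591.9 Ω
Step 3 — Series combination: Z_total = R + L = 2090 + j591.9 Ω = 2172∠15.8° Ω.

Z = 2090 + j591.9 Ω = 2172∠15.8° Ω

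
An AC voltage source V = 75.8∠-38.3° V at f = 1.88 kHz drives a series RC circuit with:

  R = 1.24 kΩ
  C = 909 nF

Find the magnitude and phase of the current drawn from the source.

Step 1 — Angular frequency: ω = 2π·f = 2π·1880 = 1.181e+04 rad/s.
Step 2 — Component impedances:
  R: Z = R = 1240 Ω
  C: Z = 1/(jωC) = -j/(ω·C) = 0 - j93.13 Ω
Step 3 — Series combination: Z_total = R + C = 1240 - j93.13 Ω = 1243∠-4.3° Ω.
Step 4 — Source phasor: V = 75.8∠-38.3° V = 59.49 - j46.98 V.
Step 5 — Ohm's law: I = V / Z_total = (59.49 - j46.98) / (1240 - j93.13) = 0.05053 - j0.03409 A.
Step 6 — Convert to polar: |I| = 0.06096 A, ∠I = -34.0°.

I = 0.06096∠-34.0° A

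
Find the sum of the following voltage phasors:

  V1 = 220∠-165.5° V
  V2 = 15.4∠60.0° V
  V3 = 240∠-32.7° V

Step 1 — Convert each phasor to rectangular form:
  V1 = 220·(cos(-165.5°) + j·sin(-165.5°)) = -213 - j55.08 V
  V2 = 15.4·(cos(60.0°) + j·sin(60.0°)) = 7.7 + j13.34 V
  V3 = 240·(cos(-32.7°) + j·sin(-32.7°)) = 202 - j129.7 V
Step 2 — Sum components: V_total = -3.33 - j171.4 V.
Step 3 — Convert to polar: |V_total| = 171.4 V, ∠V_total = -91.1°.

V_total = 171.4∠-91.1° V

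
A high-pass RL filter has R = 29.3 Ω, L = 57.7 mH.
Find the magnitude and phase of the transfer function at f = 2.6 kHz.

Step 1 — Angular frequency: ω = 2π·2600 = 1.634e+04 rad/s.
Step 2 — Transfer function: H(jω) = jωL/(R + jωL).
Step 3 — Numerator jωL = j·942.6; denominator R + jωL = 29.3 + j942.6.
Step 4 — H = 0.999 + j0.03105.
Step 5 — Magnitude: |H| = 0.9995 (-0.0 dB); phase: φ = 1.8°.

|H| = 0.9995 (-0.0 dB), φ = 1.8°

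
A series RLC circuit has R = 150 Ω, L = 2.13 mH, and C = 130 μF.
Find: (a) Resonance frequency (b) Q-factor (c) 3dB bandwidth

Step 1 — Resonance: ω₀ = 1/√(LC) = 1/√(0.00213·0.00013) = 1900 rad/s.
Step 2 — f₀ = ω₀/(2π) = 302.5 Hz.
Step 3 — Series Q: Q = ω₀L/R = 1900·0.00213/150 = 0.02699.
Step 4 — Bandwidth: Δω = ω₀/Q = 7.042e+04 rad/s; BW = Δω/(2π) = 1.121e+04 Hz.

(a) f₀ = 302.5 Hz  (b) Q = 0.02699  (c) BW = 1.121e+04 Hz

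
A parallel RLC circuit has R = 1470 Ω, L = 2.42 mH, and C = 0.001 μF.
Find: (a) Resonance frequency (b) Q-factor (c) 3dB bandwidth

Step 1 — Resonance: ω₀ = 1/√(LC) = 1/√(0.00242·1e-09) = 6.428e+05 rad/s.
Step 2 — f₀ = ω₀/(2π) = 1.023e+05 Hz.
Step 3 — Parallel Q: Q = R/(ω₀L) = 1470/(6.428e+05·0.00242) = 0.945.
Step 4 — Bandwidth: Δω = ω₀/Q = 6.803e+05 rad/s; BW = Δω/(2π) = 1.083e+05 Hz.

(a) f₀ = 1.023e+05 Hz  (b) Q = 0.945  (c) BW = 1.083e+05 Hz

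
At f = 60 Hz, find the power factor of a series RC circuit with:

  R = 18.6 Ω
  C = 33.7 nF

Step 1 — Angular frequency: ω = 2π·f = 2π·60 = 377 rad/s.
Step 2 — Component impedances:
  R: Z = R = 18.6 Ω
  C: Z = 1/(jωC) = -j/(ω·C) = 0 - j7.871e+04 Ω
Step 3 — Series combination: Z_total = R + C = 18.6 - j7.871e+04 Ω = 7.871e+04∠-90.0° Ω.
Step 4 — Power factor: PF = cos(φ) = Re(Z)/|Z| = 18.6/7.871e+04 = 0.0002363.
Step 5 — Type: Im(Z) = -7.871e+04 ⇒ leading (phase φ = -90.0°).

PF = 0.0002363 (leading, φ = -90.0°)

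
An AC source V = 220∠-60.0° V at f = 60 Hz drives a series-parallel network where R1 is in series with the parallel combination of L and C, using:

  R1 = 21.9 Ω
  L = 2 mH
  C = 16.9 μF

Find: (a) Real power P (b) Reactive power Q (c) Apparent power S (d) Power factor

Step 1 — Angular frequency: ω = 2π·f = 2π·60 = 377 rad/s.
Step 2 — Component impedances:
  R1: Z = R = 21.9 Ω
  L: Z = jωL = j·377·0.002 = 0 + j0.754 Ω
  C: Z = 1/(jωC) = -j/(ω·C) = 0 - j157 Ω
Step 3 — Parallel branch: L || C = 1/(1/L + 1/C) = 0 + j0.7576 Ω.
Step 4 — Series with R1: Z_total = R1 + (L || C) = 21.9 + j0.7576 Ω = 21.91∠2.0° Ω.
Step 5 — Source phasor: V = 220∠-60.0° V = 110 - j190.5 V.
Step 6 — Current: I = V / Z = 4.716 - j8.863 A = 10.04∠-62.0° A.
Step 7 — Complex power: S = V·I* = 2207 + j76.36 VA.
Step 8 — Real power: P = Re(S) = 2207 W.
Step 9 — Reactive power: Q = Im(S) = 76.36 VAR.
Step 10 — Apparent power: |S| = 2209 VA.
Step 11 — Power factor: PF = P/|S| = 0.9994 (lagging).

(a) P = 2207 W  (b) Q = 76.36 VAR  (c) S = 2209 VA  (d) PF = 0.9994 (lagging)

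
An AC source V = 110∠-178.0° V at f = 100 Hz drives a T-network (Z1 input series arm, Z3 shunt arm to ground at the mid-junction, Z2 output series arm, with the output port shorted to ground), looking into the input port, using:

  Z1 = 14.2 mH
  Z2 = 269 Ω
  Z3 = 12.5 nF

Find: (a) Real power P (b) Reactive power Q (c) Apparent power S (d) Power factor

Step 1 — Angular frequency: ω = 2π·f = 2π·100 = 628.3 rad/s.
Step 2 — Component impedances:
  Z1: Z = jωL = j·628.3·0.0142 = 0 + j8.922 Ω
  Z2: Z = R = 269 Ω
  Z3: Z = 1/(jωC) = -j/(ω·C) = 0 - j1.273e+05 Ω
Step 3 — With the output port shorted to ground, the output series arm Z2 runs from the junction to ground; the shunt arm Z3 also runs from the junction to ground. They appear in parallel: Z3 || Z2 = 269 - j0.5683 Ω.
Step 4 — Series with input arm Z1: Z_in = Z1 + (Z3 || Z2) = 269 + j8.354 Ω = 269.1∠1.8° Ω.
Step 5 — Source phasor: V = 110∠-178.0° V = -109.9 - j3.839 V.
Step 6 — Current: I = V / Z = -0.4087 - j0.001578 A = 0.4087∠-179.8° A.
Step 7 — Complex power: S = V·I* = 44.94 + j1.396 VA.
Step 8 — Real power: P = Re(S) = 44.94 W.
Step 9 — Reactive power: Q = Im(S) = 1.396 VAR.
Step 10 — Apparent power: |S| = 44.96 VA.
Step 11 — Power factor: PF = P/|S| = 0.9995 (lagging).

(a) P = 44.94 W  (b) Q = 1.396 VAR  (c) S = 44.96 VA  (d) PF = 0.9995 (lagging)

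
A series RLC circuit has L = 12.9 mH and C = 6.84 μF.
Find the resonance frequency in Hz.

Step 1 — Resonance condition Im(Z)=0 gives ω₀ = 1/√(LC).
Step 2 — ω₀ = 1/√(0.0129·6.84e-06) = 3366 rad/s.
Step 3 — f₀ = ω₀/(2π) = 535.8 Hz.

f₀ = 535.8 Hz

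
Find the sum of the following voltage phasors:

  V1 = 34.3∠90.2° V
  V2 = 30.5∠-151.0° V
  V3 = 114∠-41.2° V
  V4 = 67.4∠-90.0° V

Step 1 — Convert each phasor to rectangular form:
  V1 = 34.3·(cos(90.2°) + j·sin(90.2°)) = -0.1197 + j34.3 V
  V2 = 30.5·(cos(-151.0°) + j·sin(-151.0°)) = -26.68 - j14.79 V
  V3 = 114·(cos(-41.2°) + j·sin(-41.2°)) = 85.78 - j75.09 V
  V4 = 67.4·(cos(-90.0°) + j·sin(-90.0°)) = 0 - j67.4 V
Step 2 — Sum components: V_total = 58.98 - j123 V.
Step 3 — Convert to polar: |V_total| = 136.4 V, ∠V_total = -64.4°.

V_total = 136.4∠-64.4° V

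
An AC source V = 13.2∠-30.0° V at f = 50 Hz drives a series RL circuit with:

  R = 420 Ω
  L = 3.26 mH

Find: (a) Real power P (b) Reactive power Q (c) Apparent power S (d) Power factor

Step 1 — Angular frequency: ω = 2π·f = 2π·50 = 314.2 rad/s.
Step 2 — Component impedances:
  R: Z = R = 420 Ω
  L: Z = jωL = j·314.2·0.00326 = 0 + j1.024 Ω
Step 3 — Series combination: Z_total = R + L = 420 + j1.024 Ω = 420∠0.1° Ω.
Step 4 — Source phasor: V = 13.2∠-30.0° V = 11.43 - j6.6 V.
Step 5 — Current: I = V / Z = 0.02718 - j0.01578 A = 0.03143∠-30.1° A.
Step 6 — Complex power: S = V·I* = 0.4149 + j0.001012 VA.
Step 7 — Real power: P = Re(S) = 0.4149 W.
Step 8 — Reactive power: Q = Im(S) = 0.001012 VAR.
Step 9 — Apparent power: |S| = 0.4149 VA.
Step 10 — Power factor: PF = P/|S| = 1 (lagging).

(a) P = 0.4149 W  (b) Q = 0.001012 VAR  (c) S = 0.4149 VA  (d) PF = 1 (lagging)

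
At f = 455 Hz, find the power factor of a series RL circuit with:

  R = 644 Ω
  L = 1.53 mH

Step 1 — Angular frequency: ω = 2π·f = 2π·455 = 2859 rad/s.
Step 2 — Component impedances:
  R: Z = R = 644 Ω
  L: Z = jωL = j·2859·0.00153 = 0 + j4.374 Ω
Step 3 — Series combination: Z_total = R + L = 644 + j4.374 Ω = 644∠0.4° Ω.
Step 4 — Power factor: PF = cos(φ) = Re(Z)/|Z| = 644/644 = 1.
Step 5 — Type: Im(Z) = 4.374 ⇒ lagging (phase φ = 0.4°).

PF = 1 (lagging, φ = 0.4°)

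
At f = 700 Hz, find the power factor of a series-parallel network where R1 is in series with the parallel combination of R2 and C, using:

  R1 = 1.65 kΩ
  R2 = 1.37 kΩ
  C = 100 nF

Step 1 — Angular frequency: ω = 2π·f = 2π·700 = 4398 rad/s.
Step 2 — Component impedances:
  R1: Z = R = 1650 Ω
  R2: Z = R = 1370 Ω
  C: Z = 1/(jωC) = -j/(ω·C) = 0 - j2274 Ω
Step 3 — Parallel branch: R2 || C = 1/(1/R2 + 1/C) = 1005 - j605.6 Ω.
Step 4 — Series with R1: Z_total = R1 + (R2 || C) = 2655 - j605.6 Ω = 2723∠-12.8° Ω.
Step 5 — Power factor: PF = cos(φ) = Re(Z)/|Z| = 2655/2723 = 0.975.
Step 6 — Type: Im(Z) = -605.6 ⇒ leading (phase φ = -12.8°).

PF = 0.975 (leading, φ = -12.8°)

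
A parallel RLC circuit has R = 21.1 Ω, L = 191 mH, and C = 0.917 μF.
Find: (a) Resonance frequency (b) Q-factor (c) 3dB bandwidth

Step 1 — Resonance: ω₀ = 1/√(LC) = 1/√(0.191·9.17e-07) = 2389 rad/s.
Step 2 — f₀ = ω₀/(2π) = 380.3 Hz.
Step 3 — Parallel Q: Q = R/(ω₀L) = 21.1/(2389·0.191) = 0.04623.
Step 4 — Bandwidth: Δω = ω₀/Q = 5.168e+04 rad/s; BW = Δω/(2π) = 8226 Hz.

(a) f₀ = 380.3 Hz  (b) Q = 0.04623  (c) BW = 8226 Hz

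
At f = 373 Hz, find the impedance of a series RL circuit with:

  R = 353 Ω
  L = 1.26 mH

Step 1 — Angular frequency: ω = 2π·f = 2π·373 = 2344 rad/s.
Step 2 — Component impedances:
  R: Z = R = 353 Ω
  L: Z = jωL = j·2344·0.00126 = 0 + j2.953 Ω
Step 3 — Series combination: Z_total = R + L = 353 + j2.953 Ω = 353∠0.5° Ω.

Z = 353 + j2.953 Ω = 353∠0.5° Ω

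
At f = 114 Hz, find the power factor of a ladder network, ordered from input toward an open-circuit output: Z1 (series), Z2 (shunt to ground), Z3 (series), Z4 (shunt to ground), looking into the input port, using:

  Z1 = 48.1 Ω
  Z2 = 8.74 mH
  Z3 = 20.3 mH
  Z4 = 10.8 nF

Step 1 — Angular frequency: ω = 2π·f = 2π·114 = 716.3 rad/s.
Step 2 — Component impedances:
  Z1: Z = R = 48.1 Ω
  Z2: Z = jωL = j·716.3·0.00874 = 0 + j6.26 Ω
  Z3: Z = jωL = j·716.3·0.0203 = 0 + j14.54 Ω
  Z4: Z = 1/(jωC) = -j/(ω·C) = 0 - j1.293e+05 Ω
Step 3 — Ladder network (open output): work backward from the far end, alternating series and parallel combinations. Z_in = 48.1 + j6.261 Ω = 48.51∠7.4° Ω.
Step 4 — Power factor: PF = cos(φ) = Re(Z)/|Z| = 48.1/48.506 = 0.9916.
Step 5 — Type: Im(Z) = 6.261 ⇒ lagging (phase φ = 7.4°).

PF = 0.9916 (lagging, φ = 7.4°)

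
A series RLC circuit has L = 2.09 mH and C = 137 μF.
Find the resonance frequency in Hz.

Step 1 — Resonance condition Im(Z)=0 gives ω₀ = 1/√(LC).
Step 2 — ω₀ = 1/√(0.00209·0.000137) = 1869 rad/s.
Step 3 — f₀ = ω₀/(2π) = 297.4 Hz.

f₀ = 297.4 Hz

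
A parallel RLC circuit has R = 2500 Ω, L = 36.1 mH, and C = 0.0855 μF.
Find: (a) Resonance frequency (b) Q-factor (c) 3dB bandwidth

Step 1 — Resonance: ω₀ = 1/√(LC) = 1/√(0.0361·8.55e-08) = 1.8e+04 rad/s.
Step 2 — f₀ = ω₀/(2π) = 2865 Hz.
Step 3 — Parallel Q: Q = R/(ω₀L) = 2500/(1.8e+04·0.0361) = 3.847.
Step 4 — Bandwidth: Δω = ω₀/Q = 4678 rad/s; BW = Δω/(2π) = 744.6 Hz.

(a) f₀ = 2865 Hz  (b) Q = 3.847  (c) BW = 744.6 Hz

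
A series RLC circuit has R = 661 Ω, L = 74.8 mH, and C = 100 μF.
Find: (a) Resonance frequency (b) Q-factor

Step 1 — Resonance condition Im(Z)=0 gives ω₀ = 1/√(LC).
Step 2 — ω₀ = 1/√(0.0748·0.0001) = 365.6 rad/s.
Step 3 — f₀ = ω₀/(2π) = 58.19 Hz.
Step 4 — Series Q: Q = ω₀L/R = 365.6·0.0748/661 = 0.04138.

(a) f₀ = 58.19 Hz  (b) Q = 0.04138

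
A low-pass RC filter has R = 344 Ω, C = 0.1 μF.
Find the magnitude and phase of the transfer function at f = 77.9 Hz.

Step 1 — Angular frequency: ω = 2π·77.9 = 489.5 rad/s.
Step 2 — Transfer function: H(jω) = 1/(1 + jωRC).
Step 3 — Denominator: 1 + jωRC = 1 + j·489.5·344·1e-07 = 1 + j0.01684.
Step 4 — H = 0.9997 - j0.01683.
Step 5 — Magnitude: |H| = 0.9999 (-0.0 dB); phase: φ = -1.0°.

|H| = 0.9999 (-0.0 dB), φ = -1.0°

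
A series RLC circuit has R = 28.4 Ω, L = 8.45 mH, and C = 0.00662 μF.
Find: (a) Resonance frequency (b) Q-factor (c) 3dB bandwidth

Step 1 — Resonance: ω₀ = 1/√(LC) = 1/√(0.00845·6.62e-09) = 1.337e+05 rad/s.
Step 2 — f₀ = ω₀/(2π) = 2.128e+04 Hz.
Step 3 — Series Q: Q = ω₀L/R = 1.337e+05·0.00845/28.4 = 39.78.
Step 4 — Bandwidth: Δω = ω₀/Q = 3361 rad/s; BW = Δω/(2π) = 534.9 Hz.

(a) f₀ = 2.128e+04 Hz  (b) Q = 39.78  (c) BW = 534.9 Hz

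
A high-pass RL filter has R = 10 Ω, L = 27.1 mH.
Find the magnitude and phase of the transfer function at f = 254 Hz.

Step 1 — Angular frequency: ω = 2π·254 = 1596 rad/s.
Step 2 — Transfer function: H(jω) = jωL/(R + jωL).
Step 3 — Numerator jωL = j·43.25; denominator R + jωL = 10 + j43.25.
Step 4 — H = 0.9493 + j0.2195.
Step 5 — Magnitude: |H| = 0.9743 (-0.2 dB); phase: φ = 13.0°.

|H| = 0.9743 (-0.2 dB), φ = 13.0°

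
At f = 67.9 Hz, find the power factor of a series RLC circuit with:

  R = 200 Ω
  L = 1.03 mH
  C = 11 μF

Step 1 — Angular frequency: ω = 2π·f = 2π·67.9 = 426.6 rad/s.
Step 2 — Component impedances:
  R: Z = R = 200 Ω
  L: Z = jωL = j·426.6·0.00103 = 0 + j0.4394 Ω
  C: Z = 1/(jωC) = -j/(ω·C) = 0 - j213.1 Ω
Step 3 — Series combination: Z_total = R + L + C = 200 - j212.6 Ω = 291.9∠-46.8° Ω.
Step 4 — Power factor: PF = cos(φ) = Re(Z)/|Z| = 200/291.92 = 0.6851.
Step 5 — Type: Im(Z) = -212.6 ⇒ leading (phase φ = -46.8°).

PF = 0.6851 (leading, φ = -46.8°)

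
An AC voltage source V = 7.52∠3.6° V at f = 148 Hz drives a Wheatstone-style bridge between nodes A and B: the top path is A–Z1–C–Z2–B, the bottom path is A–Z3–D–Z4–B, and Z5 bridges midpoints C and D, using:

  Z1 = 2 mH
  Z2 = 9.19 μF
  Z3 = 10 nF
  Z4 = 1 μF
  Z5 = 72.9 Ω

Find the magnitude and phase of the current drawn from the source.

Step 1 — Angular frequency: ω = 2π·f = 2π·148 = 929.9 rad/s.
Step 2 — Component impedances:
  Z1: Z = jωL = j·929.9·0.002 = 0 + j1.86 Ω
  Z2: Z = 1/(jωC) = -j/(ω·C) = 0 - j117 Ω
  Z3: Z = 1/(jωC) = -j/(ω·C) = 0 - j1.075e+05 Ω
  Z4: Z = 1/(jωC) = -j/(ω·C) = 0 - j1075 Ω
  Z5: Z = R = 72.9 Ω
Step 3 — Bridge requires nodal analysis (the Z5 bridge couples midpoints C and D, so the two paths cannot be reduced to a simple series/parallel combination). Setting node B to ground and injecting 1 A at node A, the 3-node admittance system at A, C, D solves to V_A = Z_AB = 0.6996 - j103.7 Ω = 103.7∠-89.6° Ω.
Step 4 — Source phasor: V = 7.52∠3.6° V = 7.505 + j0.4722 V.
Step 5 — Ohm's law: I = V / Z_total = (7.505 + j0.4722) / (0.6996 - j103.7) = -0.004064 + j0.07239 A.
Step 6 — Convert to polar: |I| = 0.0725 A, ∠I = 93.2°.

I = 0.0725∠93.2° A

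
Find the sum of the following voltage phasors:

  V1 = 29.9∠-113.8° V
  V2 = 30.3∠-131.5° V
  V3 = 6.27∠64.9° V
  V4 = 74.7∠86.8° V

Step 1 — Convert each phasor to rectangular form:
  V1 = 29.9·(cos(-113.8°) + j·sin(-113.8°)) = -12.07 - j27.36 V
  V2 = 30.3·(cos(-131.5°) + j·sin(-131.5°)) = -20.08 - j22.69 V
  V3 = 6.27·(cos(64.9°) + j·sin(64.9°)) = 2.66 + j5.678 V
  V4 = 74.7·(cos(86.8°) + j·sin(86.8°)) = 4.17 + j74.58 V
Step 2 — Sum components: V_total = -25.31 + j30.21 V.
Step 3 — Convert to polar: |V_total| = 39.41 V, ∠V_total = 130.0°.

V_total = 39.41∠130.0° V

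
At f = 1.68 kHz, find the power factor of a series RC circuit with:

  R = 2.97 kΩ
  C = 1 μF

Step 1 — Angular frequency: ω = 2π·f = 2π·1680 = 1.056e+04 rad/s.
Step 2 — Component impedances:
  R: Z = R = 2970 Ω
  C: Z = 1/(jωC) = -j/(ω·C) = 0 - j94.74 Ω
Step 3 — Series combination: Z_total = R + C = 2970 - j94.74 Ω = 2972∠-1.8° Ω.
Step 4 — Power factor: PF = cos(φ) = Re(Z)/|Z| = 2970/2971.5 = 0.9995.
Step 5 — Type: Im(Z) = -94.74 ⇒ leading (phase φ = -1.8°).

PF = 0.9995 (leading, φ = -1.8°)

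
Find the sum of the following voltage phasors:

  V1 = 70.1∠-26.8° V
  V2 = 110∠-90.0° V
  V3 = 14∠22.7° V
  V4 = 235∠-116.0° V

Step 1 — Convert each phasor to rectangular form:
  V1 = 70.1·(cos(-26.8°) + j·sin(-26.8°)) = 62.57 - j31.61 V
  V2 = 110·(cos(-90.0°) + j·sin(-90.0°)) = 0 - j110 V
  V3 = 14·(cos(22.7°) + j·sin(22.7°)) = 12.92 + j5.403 V
  V4 = 235·(cos(-116.0°) + j·sin(-116.0°)) = -103 - j211.2 V
Step 2 — Sum components: V_total = -27.53 - j347.4 V.
Step 3 — Convert to polar: |V_total| = 348.5 V, ∠V_total = -94.5°.

V_total = 348.5∠-94.5° V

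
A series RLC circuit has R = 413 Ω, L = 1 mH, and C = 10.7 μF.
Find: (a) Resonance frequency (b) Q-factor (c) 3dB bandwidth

Step 1 — Resonance: ω₀ = 1/√(LC) = 1/√(0.001·1.07e-05) = 9667 rad/s.
Step 2 — f₀ = ω₀/(2π) = 1539 Hz.
Step 3 — Series Q: Q = ω₀L/R = 9667·0.001/413 = 0.02341.
Step 4 — Bandwidth: Δω = ω₀/Q = 4.13e+05 rad/s; BW = Δω/(2π) = 6.573e+04 Hz.

(a) f₀ = 1539 Hz  (b) Q = 0.02341  (c) BW = 6.573e+04 Hz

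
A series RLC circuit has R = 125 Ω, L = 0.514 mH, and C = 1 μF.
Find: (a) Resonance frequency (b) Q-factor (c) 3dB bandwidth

Step 1 — Resonance: ω₀ = 1/√(LC) = 1/√(0.000514·1e-06) = 4.411e+04 rad/s.
Step 2 — f₀ = ω₀/(2π) = 7020 Hz.
Step 3 — Series Q: Q = ω₀L/R = 4.411e+04·0.000514/125 = 0.1814.
Step 4 — Bandwidth: Δω = ω₀/Q = 2.432e+05 rad/s; BW = Δω/(2π) = 3.87e+04 Hz.

(a) f₀ = 7020 Hz  (b) Q = 0.1814  (c) BW = 3.87e+04 Hz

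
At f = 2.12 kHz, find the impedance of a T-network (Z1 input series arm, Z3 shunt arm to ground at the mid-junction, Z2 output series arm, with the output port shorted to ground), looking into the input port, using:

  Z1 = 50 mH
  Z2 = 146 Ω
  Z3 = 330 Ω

Step 1 — Angular frequency: ω = 2π·f = 2π·2120 = 1.332e+04 rad/s.
Step 2 — Component impedances:
  Z1: Z = jωL = j·1.332e+04·0.05 = 0 + j666 Ω
  Z2: Z = R = 146 Ω
  Z3: Z = R = 330 Ω
Step 3 — With the output port shorted to ground, the output series arm Z2 runs from the junction to ground; the shunt arm Z3 also runs from the junction to ground. They appear in parallel: Z3 || Z2 = 101.2 Ω.
Step 4 — Series with input arm Z1: Z_in = Z1 + (Z3 || Z2) = 101.2 + j666 Ω = 673.7∠81.4° Ω.

Z = 101.2 + j666 Ω = 673.7∠81.4° Ω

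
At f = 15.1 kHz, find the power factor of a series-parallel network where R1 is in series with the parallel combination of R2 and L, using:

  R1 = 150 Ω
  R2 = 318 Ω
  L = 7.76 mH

Step 1 — Angular frequency: ω = 2π·f = 2π·1.51e+04 = 9.488e+04 rad/s.
Step 2 — Component impedances:
  R1: Z = R = 150 Ω
  R2: Z = R = 318 Ω
  L: Z = jωL = j·9.488e+04·0.00776 = 0 + j736.2 Ω
Step 3 — Parallel branch: R2 || L = 1/(1/R2 + 1/L) = 268 + j115.8 Ω.
Step 4 — Series with R1: Z_total = R1 + (R2 || L) = 418 + j115.8 Ω = 433.7∠15.5° Ω.
Step 5 — Power factor: PF = cos(φ) = Re(Z)/|Z| = 418/433.73 = 0.9637.
Step 6 — Type: Im(Z) = 115.8 ⇒ lagging (phase φ = 15.5°).

PF = 0.9637 (lagging, φ = 15.5°)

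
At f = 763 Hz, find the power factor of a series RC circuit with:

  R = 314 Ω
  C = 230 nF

Step 1 — Angular frequency: ω = 2π·f = 2π·763 = 4794 rad/s.
Step 2 — Component impedances:
  R: Z = R = 314 Ω
  C: Z = 1/(jωC) = -j/(ω·C) = 0 - j906.9 Ω
Step 3 — Series combination: Z_total = R + C = 314 - j906.9 Ω = 959.7∠-70.9° Ω.
Step 4 — Power factor: PF = cos(φ) = Re(Z)/|Z| = 314/959.7 = 0.3272.
Step 5 — Type: Im(Z) = -906.9 ⇒ leading (phase φ = -70.9°).

PF = 0.3272 (leading, φ = -70.9°)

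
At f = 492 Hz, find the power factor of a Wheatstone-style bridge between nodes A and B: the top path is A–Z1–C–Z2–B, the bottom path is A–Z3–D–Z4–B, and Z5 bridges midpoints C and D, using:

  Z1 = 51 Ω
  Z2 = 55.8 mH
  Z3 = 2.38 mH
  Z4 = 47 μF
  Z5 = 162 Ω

Step 1 — Angular frequency: ω = 2π·f = 2π·492 = 3091 rad/s.
Step 2 — Component impedances:
  Z1: Z = R = 51 Ω
  Z2: Z = jωL = j·3091·0.0558 = 0 + j172.5 Ω
  Z3: Z = jωL = j·3091·0.00238 = 0 + j7.357 Ω
  Z4: Z = 1/(jωC) = -j/(ω·C) = 0 - j6.883 Ω
  Z5: Z = R = 162 Ω
Step 3 — Bridge requires nodal analysis (the Z5 bridge couples midpoints C and D, so the two paths cannot be reduced to a simple series/parallel combination). Setting node B to ground and injecting 1 A at node A, the 3-node admittance system at A, C, D solves to V_A = Z_AB = 0.2587 + j0.4574 Ω = 0.5255∠60.5° Ω.
Step 4 — Power factor: PF = cos(φ) = Re(Z)/|Z| = 0.2587/0.5255 = 0.4923.
Step 5 — Type: Im(Z) = 0.4574 ⇒ lagging (phase φ = 60.5°).

PF = 0.4923 (lagging, φ = 60.5°)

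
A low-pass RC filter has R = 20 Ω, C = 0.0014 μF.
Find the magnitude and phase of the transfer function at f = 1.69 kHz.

Step 1 — Angular frequency: ω = 2π·1690 = 1.062e+04 rad/s.
Step 2 — Transfer function: H(jω) = 1/(1 + jωRC).
Step 3 — Denominator: 1 + jωRC = 1 + j·1.062e+04·20·1.4e-09 = 1 + j0.0002973.
Step 4 — H = 1 - j0.0002973.
Step 5 — Magnitude: |H| = 1 (-0.0 dB); phase: φ = -0.0°.

|H| = 1 (-0.0 dB), φ = -0.0°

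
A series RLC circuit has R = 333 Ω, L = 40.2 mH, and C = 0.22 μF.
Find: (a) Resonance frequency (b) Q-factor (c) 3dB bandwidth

Step 1 — Resonance condition Im(Z)=0 gives ω₀ = 1/√(LC).
Step 2 — ω₀ = 1/√(0.0402·2.2e-07) = 1.063e+04 rad/s.
Step 3 — f₀ = ω₀/(2π) = 1692 Hz.
Step 4 — Series Q: Q = ω₀L/R = 1.063e+04·0.0402/333 = 1.284.
Step 5 — 3dB bandwidth: Δω = ω₀/Q = 8284 rad/s; BW = Δω/(2π) = 1318 Hz.

(a) f₀ = 1692 Hz  (b) Q = 1.284  (c) BW = 1318 Hz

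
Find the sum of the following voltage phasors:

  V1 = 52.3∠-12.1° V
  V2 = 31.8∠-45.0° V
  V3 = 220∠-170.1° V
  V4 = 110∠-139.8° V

Step 1 — Convert each phasor to rectangular form:
  V1 = 52.3·(cos(-12.1°) + j·sin(-12.1°)) = 51.14 - j10.96 V
  V2 = 31.8·(cos(-45.0°) + j·sin(-45.0°)) = 22.49 - j22.49 V
  V3 = 220·(cos(-170.1°) + j·sin(-170.1°)) = -216.7 - j37.82 V
  V4 = 110·(cos(-139.8°) + j·sin(-139.8°)) = -84.02 - j71 V
Step 2 — Sum components: V_total = -227.1 - j142.3 V.
Step 3 — Convert to polar: |V_total| = 268 V, ∠V_total = -147.9°.

V_total = 268∠-147.9° V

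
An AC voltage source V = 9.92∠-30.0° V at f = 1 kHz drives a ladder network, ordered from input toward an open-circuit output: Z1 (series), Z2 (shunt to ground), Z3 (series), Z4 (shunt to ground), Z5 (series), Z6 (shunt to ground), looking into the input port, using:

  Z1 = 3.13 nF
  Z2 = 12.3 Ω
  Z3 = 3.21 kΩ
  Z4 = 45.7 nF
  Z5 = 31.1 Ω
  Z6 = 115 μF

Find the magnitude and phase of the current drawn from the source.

Step 1 — Angular frequency: ω = 2π·f = 2π·1000 = 6283 rad/s.
Step 2 — Component impedances:
  Z1: Z = 1/(jωC) = -j/(ω·C) = 0 - j5.085e+04 Ω
  Z2: Z = R = 12.3 Ω
  Z3: Z = R = 3210 Ω
  Z4: Z = 1/(jωC) = -j/(ω·C) = 0 - j3483 Ω
  Z5: Z = R = 31.1 Ω
  Z6: Z = 1/(jωC) = -j/(ω·C) = 0 - j1.384 Ω
Step 3 — Ladder network (open output): work backward from the far end, alternating series and parallel combinations. Z_in = 12.25 - j5.085e+04 Ω = 5.085e+04∠-90.0° Ω.
Step 4 — Source phasor: V = 9.92∠-30.0° V = 8.591 - j4.96 V.
Step 5 — Ohm's law: I = V / Z_total = (8.591 - j4.96) / (12.25 - j5.085e+04) = 9.759e-05 + j0.0001689 A.
Step 6 — Convert to polar: |I| = 0.0001951 A, ∠I = 60.0°.

I = 0.0001951∠60.0° A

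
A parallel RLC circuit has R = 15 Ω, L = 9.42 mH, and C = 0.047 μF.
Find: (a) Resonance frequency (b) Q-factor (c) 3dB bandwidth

Step 1 — Resonance: ω₀ = 1/√(LC) = 1/√(0.00942·4.7e-08) = 4.753e+04 rad/s.
Step 2 — f₀ = ω₀/(2π) = 7564 Hz.
Step 3 — Parallel Q: Q = R/(ω₀L) = 15/(4.753e+04·0.00942) = 0.03351.
Step 4 — Bandwidth: Δω = ω₀/Q = 1.418e+06 rad/s; BW = Δω/(2π) = 2.258e+05 Hz.

(a) f₀ = 7564 Hz  (b) Q = 0.03351  (c) BW = 2.258e+05 Hz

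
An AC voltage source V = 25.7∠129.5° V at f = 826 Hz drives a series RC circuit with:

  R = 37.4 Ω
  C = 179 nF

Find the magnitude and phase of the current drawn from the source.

Step 1 — Angular frequency: ω = 2π·f = 2π·826 = 5190 rad/s.
Step 2 — Component impedances:
  R: Z = R = 37.4 Ω
  C: Z = 1/(jωC) = -j/(ω·C) = 0 - j1076 Ω
Step 3 — Series combination: Z_total = R + C = 37.4 - j1076 Ω = 1077∠-88.0° Ω.
Step 4 — Source phasor: V = 25.7∠129.5° V = -16.35 + j19.83 V.
Step 5 — Ohm's law: I = V / Z_total = (-16.35 + j19.83) / (37.4 - j1076) = -0.01893 - j0.01453 A.
Step 6 — Convert to polar: |I| = 0.02386 A, ∠I = -142.5°.

I = 0.02386∠-142.5° A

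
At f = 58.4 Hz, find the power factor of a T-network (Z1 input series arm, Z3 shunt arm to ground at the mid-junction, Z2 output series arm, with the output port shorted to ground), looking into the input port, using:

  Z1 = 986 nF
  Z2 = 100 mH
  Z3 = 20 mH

Step 1 — Angular frequency: ω = 2π·f = 2π·58.4 = 366.9 rad/s.
Step 2 — Component impedances:
  Z1: Z = 1/(jωC) = -j/(ω·C) = 0 - j2764 Ω
  Z2: Z = jωL = j·366.9·0.1 = 0 + j36.69 Ω
  Z3: Z = jωL = j·366.9·0.02 = 0 + j7.339 Ω
Step 3 — With the output port shorted to ground, the output series arm Z2 runs from the junction to ground; the shunt arm Z3 also runs from the junction to ground. They appear in parallel: Z3 || Z2 = 0 + j6.116 Ω.
Step 4 — Series with input arm Z1: Z_in = Z1 + (Z3 || Z2) = 0 - j2758 Ω = 2758∠-90.0° Ω.
Step 5 — Power factor: PF = cos(φ) = Re(Z)/|Z| = 0/2758 = 0.
Step 6 — Type: Im(Z) = -2758 ⇒ leading (phase φ = -90.0°).

PF = 0 (leading, φ = -90.0°)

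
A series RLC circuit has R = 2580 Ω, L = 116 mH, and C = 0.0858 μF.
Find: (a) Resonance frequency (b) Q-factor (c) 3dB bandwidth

Step 1 — Resonance: ω₀ = 1/√(LC) = 1/√(0.116·8.58e-08) = 1.002e+04 rad/s.
Step 2 — f₀ = ω₀/(2π) = 1595 Hz.
Step 3 — Series Q: Q = ω₀L/R = 1.002e+04·0.116/2580 = 0.4507.
Step 4 — Bandwidth: Δω = ω₀/Q = 2.224e+04 rad/s; BW = Δω/(2π) = 3540 Hz.

(a) f₀ = 1595 Hz  (b) Q = 0.4507  (c) BW = 3540 Hz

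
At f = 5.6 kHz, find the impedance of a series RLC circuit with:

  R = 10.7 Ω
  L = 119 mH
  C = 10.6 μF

Step 1 — Angular frequency: ω = 2π·f = 2π·5600 = 3.519e+04 rad/s.
Step 2 — Component impedances:
  R: Z = R = 10.7 Ω
  L: Z = jωL = j·3.519e+04·0.119 = 0 + j4187 Ω
  C: Z = 1/(jωC) = -j/(ω·C) = 0 - j2.681 Ω
Step 3 — Series combination: Z_total = R + L + C = 10.7 + j4184 Ω = 4184∠89.9° Ω.

Z = 10.7 + j4184 Ω = 4184∠89.9° Ω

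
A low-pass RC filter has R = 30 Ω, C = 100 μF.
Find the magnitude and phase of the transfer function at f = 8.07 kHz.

Step 1 — Angular frequency: ω = 2π·8070 = 5.071e+04 rad/s.
Step 2 — Transfer function: H(jω) = 1/(1 + jωRC).
Step 3 — Denominator: 1 + jωRC = 1 + j·5.071e+04·30·0.0001 = 1 + j152.1.
Step 4 — H = 4.321e-05 - j0.006574.
Step 5 — Magnitude: |H| = 0.006574 (-43.6 dB); phase: φ = -89.6°.

|H| = 0.006574 (-43.6 dB), φ = -89.6°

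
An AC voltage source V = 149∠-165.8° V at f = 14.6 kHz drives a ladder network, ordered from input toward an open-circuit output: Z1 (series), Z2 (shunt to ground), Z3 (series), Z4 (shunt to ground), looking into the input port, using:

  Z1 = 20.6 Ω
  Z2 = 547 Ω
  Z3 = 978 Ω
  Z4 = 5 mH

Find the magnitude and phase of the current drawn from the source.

Step 1 — Angular frequency: ω = 2π·f = 2π·1.46e+04 = 9.173e+04 rad/s.
Step 2 — Component impedances:
  Z1: Z = R = 20.6 Ω
  Z2: Z = R = 547 Ω
  Z3: Z = R = 978 Ω
  Z4: Z = jωL = j·9.173e+04·0.005 = 0 + j458.7 Ω
Step 3 — Ladder network (open output): work backward from the far end, alternating series and parallel combinations. Z_in = 387.7 + j54.12 Ω = 391.4∠7.9° Ω.
Step 4 — Source phasor: V = 149∠-165.8° V = -144.4 - j36.55 V.
Step 5 — Ohm's law: I = V / Z_total = (-144.4 - j36.55) / (387.7 + j54.12) = -0.3784 - j0.04146 A.
Step 6 — Convert to polar: |I| = 0.3807 A, ∠I = -173.7°.

I = 0.3807∠-173.7° A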